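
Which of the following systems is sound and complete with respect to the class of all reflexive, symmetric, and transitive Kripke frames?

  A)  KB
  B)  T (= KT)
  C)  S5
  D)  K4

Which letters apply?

C

(A) KB is determined by the class of symmetric frames.
(B) T (= KT) is determined by the class of reflexive frames.
(C) S5 is determined by exactly this class.
(D) K4 is determined by the class of transitive frames.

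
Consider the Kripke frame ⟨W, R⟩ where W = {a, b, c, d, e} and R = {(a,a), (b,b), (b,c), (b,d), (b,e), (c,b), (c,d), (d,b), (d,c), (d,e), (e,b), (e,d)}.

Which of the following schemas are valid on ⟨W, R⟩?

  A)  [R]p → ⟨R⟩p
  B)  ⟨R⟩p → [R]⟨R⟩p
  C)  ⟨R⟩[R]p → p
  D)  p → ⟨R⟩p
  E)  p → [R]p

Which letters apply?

A, C

R is not reflexive: not c R c.
R is symmetric: every R-edge is matched by its reverse.
R is not euclidean: b R c and b R e but not c R e.
R is serial: every world has an R-successor.
R is not a subset of the identity: b R c with b ≠ c.
(A) axiom D: valid iff R is serial. R is serial — valid.
(B) axiom 5: valid iff R is euclidean. R is not euclidean — not valid.
(C) ⟨R⟩[R]p → p (the dual of axiom B) characterises the symmetric frames. R is symmetric — valid.
(D) the dual of axiom T: valid iff R is reflexive. R is not reflexive — not valid.
(E) p → [R]p (equivalent to ◇p→p) corresponds to R being a subset of the identity. Here R ⊄ identity, so not valid.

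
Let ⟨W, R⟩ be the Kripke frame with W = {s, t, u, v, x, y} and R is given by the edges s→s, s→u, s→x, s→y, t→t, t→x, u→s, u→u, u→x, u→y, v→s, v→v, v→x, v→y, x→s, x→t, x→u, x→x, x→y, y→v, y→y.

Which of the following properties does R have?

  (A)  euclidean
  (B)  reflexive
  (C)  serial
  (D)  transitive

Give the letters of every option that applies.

(A) not euclidean: s R y and s R s but not y R s.
(B) reflexive: each world relates to itself.
(C) serial: every world has an R-successor.
(D) not transitive: s R x and x R t but not s R t.

B, C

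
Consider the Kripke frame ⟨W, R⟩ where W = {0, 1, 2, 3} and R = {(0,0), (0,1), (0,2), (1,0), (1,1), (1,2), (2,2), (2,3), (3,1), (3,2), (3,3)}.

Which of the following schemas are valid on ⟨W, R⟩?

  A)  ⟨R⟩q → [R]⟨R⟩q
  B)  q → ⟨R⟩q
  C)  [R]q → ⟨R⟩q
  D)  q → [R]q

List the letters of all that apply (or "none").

B, C

R is reflexive: each world relates to itself.
R is not euclidean: 0 R 2 and 0 R 0 but not 2 R 0.
R is serial: every world has an R-successor.
R is not a subset of the identity: 0 R 1 with 0 ≠ 1.
(A) ⟨R⟩q → [R]⟨R⟩q (axiom 5) characterises the euclidean frames. R is not euclidean — not valid.
(B) q → ⟨R⟩q (the dual of axiom T) characterises the reflexive frames. R is reflexive — valid.
(C) [R]q → ⟨R⟩q is axiom D, which corresponds to seriality. R is serial — valid.
(D) q → [R]q is equivalent to ◇p→p; it holds exactly when R ⊆ identity. Here R ⊄ identity — not valid.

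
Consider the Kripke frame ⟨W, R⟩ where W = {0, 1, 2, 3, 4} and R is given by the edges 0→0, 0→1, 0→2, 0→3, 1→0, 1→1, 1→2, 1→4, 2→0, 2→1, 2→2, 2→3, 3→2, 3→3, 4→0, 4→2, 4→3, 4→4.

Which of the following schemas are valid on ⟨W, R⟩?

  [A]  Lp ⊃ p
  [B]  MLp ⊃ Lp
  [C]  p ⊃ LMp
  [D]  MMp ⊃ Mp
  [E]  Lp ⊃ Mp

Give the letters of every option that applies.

A, E

R is reflexive: each world relates to itself.
R is not symmetric: 0 R 3 but not 3 R 0.
R is not transitive: 0 R 1 and 1 R 4 but not 0 R 4.
R is not euclidean: 0 R 1 and 0 R 3 but not 1 R 3.
R is serial: every world has an R-successor.
(A) axiom T: valid iff R is reflexive. R is reflexive — valid.
(B) MLp ⊃ Lp (the dual of axiom 5) characterises the euclidean frames. R is not euclidean — not valid.
(C) p ⊃ LMp is axiom B, which corresponds to symmetry. R is not symmetric — not valid.
(D) MMp ⊃ Mp is the dual of axiom 4, which corresponds to transitivity. R is not transitive — not valid.
(E) axiom D: valid iff R is serial. R is serial — valid.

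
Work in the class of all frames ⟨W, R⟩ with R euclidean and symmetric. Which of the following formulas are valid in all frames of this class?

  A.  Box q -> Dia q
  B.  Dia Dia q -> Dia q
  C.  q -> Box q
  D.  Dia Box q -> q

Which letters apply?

A symmetric euclidean relation is transitive (uRv and vRw give vRu by symmetry, then uRw by the euclidean condition, applied at v).
(A) Box q -> Dia q is axiom D, which corresponds to seriality. Such an R need not be serial — not valid.
(B) Dia Dia q -> Dia q is the dual of axiom 4; it is valid on a frame exactly when R is transitive. Every such R is transitive, so valid.
(C) q -> Box q is valid only on frames where every R-edge is a self-loop. Such an R need not be a subset of the identity — not valid.
(D) Dia Box q -> q is the dual of axiom B; it is valid on a frame exactly when R is symmetric. Every such R is symmetric, so valid.

B, D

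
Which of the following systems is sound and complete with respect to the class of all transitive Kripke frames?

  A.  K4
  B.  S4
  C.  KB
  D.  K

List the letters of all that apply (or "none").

A

(A) K4 is determined by exactly this class.
(B) S4 is determined by the class of reflexive and transitive frames.
(C) KB is determined by the class of symmetric frames.
(D) K is determined by the class of arbitrary frames.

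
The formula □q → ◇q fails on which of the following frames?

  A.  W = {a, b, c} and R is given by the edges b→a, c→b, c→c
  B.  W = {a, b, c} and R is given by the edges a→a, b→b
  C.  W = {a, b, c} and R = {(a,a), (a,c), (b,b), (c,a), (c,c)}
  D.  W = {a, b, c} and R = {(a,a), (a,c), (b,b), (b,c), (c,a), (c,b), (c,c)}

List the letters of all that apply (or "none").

The schema □q → ◇q is axiom D; it is valid on a frame iff R is serial.
(A) R is not serial (a has no R-successor), so the schema fails here.
(B) R is not serial (c has no R-successor), so the schema fails here.
(C) R is serial (every world has an R-successor), so the schema is valid here.
(D) R is serial (every world has an R-successor), so the schema is valid here.

A, B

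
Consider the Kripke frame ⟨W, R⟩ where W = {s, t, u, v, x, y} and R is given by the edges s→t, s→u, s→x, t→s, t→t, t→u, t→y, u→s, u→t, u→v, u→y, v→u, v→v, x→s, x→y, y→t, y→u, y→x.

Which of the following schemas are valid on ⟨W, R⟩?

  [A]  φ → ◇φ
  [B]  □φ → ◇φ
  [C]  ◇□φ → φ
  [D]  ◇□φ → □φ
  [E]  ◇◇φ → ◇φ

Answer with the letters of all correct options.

B, C

R is not reflexive: not s R s.
R is symmetric: every R-edge is matched by its reverse.
R is not transitive: s R t and t R s but not s R s.
R is not euclidean: s R t and s R x but not t R x.
R is serial: every world has an R-successor.
(A) φ → ◇φ (the dual of axiom T) characterises the reflexive frames. R is not reflexive — not valid.
(B) □φ → ◇φ is axiom D, which corresponds to seriality. R is serial — valid.
(C) ◇□φ → φ (the dual of axiom B) characterises the symmetric frames. R is symmetric — valid.
(D) ◇□φ → □φ (the dual of axiom 5) characterises the euclidean frames. R is not euclidean — not valid.
(E) ◇◇φ → ◇φ (the dual of axiom 4) characterises the transitive frames. R is not transitive — not valid.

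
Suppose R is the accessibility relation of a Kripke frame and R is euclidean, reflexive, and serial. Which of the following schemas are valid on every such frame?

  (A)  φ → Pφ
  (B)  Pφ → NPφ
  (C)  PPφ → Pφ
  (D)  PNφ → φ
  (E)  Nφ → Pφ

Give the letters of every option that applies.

A, B, C, D, E

A relation that is euclidean, reflexive, and serial is also symmetric and transitive.
(A) φ → Pφ is the dual of axiom T, which corresponds to reflexivity. Every such R is reflexive — valid.
(B) Pφ → NPφ is axiom 5; it is valid on a frame exactly when R is euclidean. Every such R is euclidean, so valid.
(C) PPφ → Pφ is the dual of axiom 4, which corresponds to transitivity. Every such R is transitive — valid.
(D) PNφ → φ is the dual of axiom B; it is valid on a frame exactly when R is symmetric. Every such R is symmetric, so valid.
(E) Nφ → Pφ (axiom D) characterises the serial frames. Every such R is serial — valid.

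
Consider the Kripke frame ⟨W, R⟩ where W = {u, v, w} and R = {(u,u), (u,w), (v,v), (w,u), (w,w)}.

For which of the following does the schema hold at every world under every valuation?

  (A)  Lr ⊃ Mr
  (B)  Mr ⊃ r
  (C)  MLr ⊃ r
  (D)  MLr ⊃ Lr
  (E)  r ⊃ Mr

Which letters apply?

A, C, D, E

R is reflexive: each world relates to itself.
R is symmetric: every R-edge is matched by its reverse.
R is euclidean: any two R-successors of the same world are R-related.
R is serial: every world has an R-successor.
R is not a subset of the identity: u R w with u ≠ w.
(A) axiom D: valid iff R is serial. R is serial — valid.
(B) Mr ⊃ r is the converse of T; it holds exactly when R ⊆ identity. Here R ⊄ identity — not valid.
(C) MLr ⊃ r is the dual of axiom B; it is valid on a frame exactly when R is symmetric. R is symmetric, so valid.
(D) MLr ⊃ Lr is the dual of axiom 5, which corresponds to the euclidean property. R is euclidean — valid.
(E) r ⊃ Mr (the dual of axiom T) characterises the reflexive frames. R is reflexive — valid.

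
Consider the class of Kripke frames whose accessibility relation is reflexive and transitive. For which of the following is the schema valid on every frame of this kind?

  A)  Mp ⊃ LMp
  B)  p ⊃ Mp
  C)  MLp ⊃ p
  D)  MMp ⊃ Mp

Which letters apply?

B, D

Reflexive relations are serial.
(A) Mp ⊃ LMp is axiom 5, which corresponds to the euclidean property. Such an R need not be euclidean — not valid.
(B) p ⊃ Mp is the dual of axiom T, which corresponds to reflexivity. Every such R is reflexive — valid.
(C) MLp ⊃ p is the dual of axiom B; it is valid on a frame exactly when R is symmetric. Such an R need not be symmetric, so not valid.
(D) MMp ⊃ Mp is the dual of axiom 4, which corresponds to transitivity. Every such R is transitive — valid.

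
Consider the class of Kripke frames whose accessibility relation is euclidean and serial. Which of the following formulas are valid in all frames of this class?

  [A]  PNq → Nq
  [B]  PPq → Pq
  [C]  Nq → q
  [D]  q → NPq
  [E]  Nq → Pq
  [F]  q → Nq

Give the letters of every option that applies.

A, E

(A) PNq → Nq (the dual of axiom 5) characterises the euclidean frames. Every such R is euclidean — valid.
(B) PPq → Pq is the dual of axiom 4; it is valid on a frame exactly when R is transitive. Such an R need not be transitive, so not valid.
(C) Nq → q is axiom T, which corresponds to reflexivity. Such an R need not be reflexive — not valid.
(D) q → NPq is axiom B; it is valid on a frame exactly when R is symmetric. Such an R need not be symmetric, so not valid.
(E) Nq → Pq (axiom D) characterises the serial frames. Every such R is serial — valid.
(F) q → Nq is equivalent to ◇p→p; it holds exactly when R ⊆ identity. Such an R need not be a subset of the identity — not valid.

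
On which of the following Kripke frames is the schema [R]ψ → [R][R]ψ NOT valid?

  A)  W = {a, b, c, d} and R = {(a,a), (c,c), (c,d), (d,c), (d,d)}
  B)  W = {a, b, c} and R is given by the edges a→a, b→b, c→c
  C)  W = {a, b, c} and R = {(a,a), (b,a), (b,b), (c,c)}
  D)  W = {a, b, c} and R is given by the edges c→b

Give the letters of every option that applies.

none

The schema [R]ψ → [R][R]ψ is axiom 4; it is valid on a frame iff R is transitive.
(A) R is transitive (R is closed under composition), so the schema is valid here.
(B) R is transitive (R is closed under composition), so the schema is valid here.
(C) R is transitive (R is closed under composition), so the schema is valid here.
(D) R is transitive (R is closed under composition), so the schema is valid here.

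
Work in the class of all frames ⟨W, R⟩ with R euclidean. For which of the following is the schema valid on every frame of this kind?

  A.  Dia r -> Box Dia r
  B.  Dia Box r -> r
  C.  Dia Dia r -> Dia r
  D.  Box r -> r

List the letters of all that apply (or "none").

A

(A) Dia r -> Box Dia r is axiom 5; it is valid on a frame exactly when R is euclidean. Every such R is euclidean, so valid.
(B) Dia Box r -> r (the dual of axiom B) characterises the symmetric frames. Such an R need not be symmetric — not valid.
(C) Dia Dia r -> Dia r (the dual of axiom 4) characterises the transitive frames. Such an R need not be transitive — not valid.
(D) Box r -> r is axiom T, which corresponds to reflexivity. Such an R need not be reflexive — not valid.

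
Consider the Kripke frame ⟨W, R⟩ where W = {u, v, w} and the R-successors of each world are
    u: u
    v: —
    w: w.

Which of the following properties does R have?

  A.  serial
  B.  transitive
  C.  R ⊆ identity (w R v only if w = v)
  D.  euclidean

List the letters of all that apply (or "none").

B, C, D

(A) not serial: v has no R-successor.
(B) transitive: R is closed under composition.
(C) ⊆ identity: every R-edge is a self-loop.
(D) euclidean: any two R-successors of the same world are R-related.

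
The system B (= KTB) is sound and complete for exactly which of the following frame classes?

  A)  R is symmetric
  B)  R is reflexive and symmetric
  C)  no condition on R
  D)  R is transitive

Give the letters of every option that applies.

B

(A) this class determines KB, not B (= KTB).
(B) B (= KTB) is sound and complete for exactly this class.
(C) this class determines K, not B (= KTB).
(D) this class determines K4, not B (= KTB).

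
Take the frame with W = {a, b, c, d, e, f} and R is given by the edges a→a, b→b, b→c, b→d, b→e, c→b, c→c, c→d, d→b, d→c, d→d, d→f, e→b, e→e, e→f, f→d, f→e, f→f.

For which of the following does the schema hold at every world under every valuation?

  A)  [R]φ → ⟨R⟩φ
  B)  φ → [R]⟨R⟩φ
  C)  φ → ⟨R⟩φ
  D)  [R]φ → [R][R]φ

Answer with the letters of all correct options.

R is reflexive: each world relates to itself.
R is symmetric: every R-edge is matched by its reverse.
R is not transitive: b R d and d R f but not b R f.
R is serial: every world has an R-successor.
(A) [R]φ → ⟨R⟩φ is axiom D, which corresponds to seriality. R is serial — valid.
(B) φ → [R]⟨R⟩φ is axiom B, which corresponds to symmetry. R is symmetric — valid.
(C) φ → ⟨R⟩φ is the dual of axiom T, which corresponds to reflexivity. R is reflexive — valid.
(D) [R]φ → [R][R]φ is axiom 4; it is valid on a frame exactly when R is transitive. R is not transitive, so not valid.

A, B, C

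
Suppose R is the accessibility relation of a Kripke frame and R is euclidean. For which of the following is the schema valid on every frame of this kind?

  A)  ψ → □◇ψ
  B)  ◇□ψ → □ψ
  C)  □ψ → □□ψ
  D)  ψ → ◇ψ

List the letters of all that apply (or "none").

(A) ψ → □◇ψ (axiom B) characterises the symmetric frames. Such an R need not be symmetric — not valid.
(B) the dual of axiom 5: valid iff R is euclidean. Every such R is euclidean — valid.
(C) □ψ → □□ψ is axiom 4; it is valid on a frame exactly when R is transitive. Such an R need not be transitive, so not valid.
(D) ψ → ◇ψ (the dual of axiom T) characterises the reflexive frames. Such an R need not be reflexive — not valid.

B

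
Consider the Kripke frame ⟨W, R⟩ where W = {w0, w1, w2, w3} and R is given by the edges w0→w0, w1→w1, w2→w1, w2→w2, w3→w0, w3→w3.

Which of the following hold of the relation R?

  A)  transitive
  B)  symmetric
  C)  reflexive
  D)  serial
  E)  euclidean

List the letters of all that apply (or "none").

A, C, D

(A) transitive: R is closed under composition.
(B) not symmetric: w2 R w1 but not w1 R w2.
(C) reflexive: each world relates to itself.
(D) serial: every world has an R-successor.
(E) not euclidean: w2 R w1 and w2 R w2 but not w1 R w2.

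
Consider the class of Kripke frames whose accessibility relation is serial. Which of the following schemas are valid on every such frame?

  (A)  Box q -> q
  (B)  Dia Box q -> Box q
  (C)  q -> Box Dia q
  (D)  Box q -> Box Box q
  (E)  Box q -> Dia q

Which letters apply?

(A) Box q -> q is axiom T, which corresponds to reflexivity. Such an R need not be reflexive — not valid.
(B) Dia Box q -> Box q is the dual of axiom 5, which corresponds to the euclidean property. Such an R need not be euclidean — not valid.
(C) q -> Box Dia q is axiom B, which corresponds to symmetry. Such an R need not be symmetric — not valid.
(D) Box q -> Box Box q is axiom 4, which corresponds to transitivity. Such an R need not be transitive — not valid.
(E) axiom D: valid iff R is serial. Every such R is serial — valid.

E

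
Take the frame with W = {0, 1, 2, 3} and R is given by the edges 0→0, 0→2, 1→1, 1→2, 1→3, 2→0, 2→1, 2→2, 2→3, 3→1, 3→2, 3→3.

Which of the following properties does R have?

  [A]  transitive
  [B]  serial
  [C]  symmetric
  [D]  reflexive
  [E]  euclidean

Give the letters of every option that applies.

B, C, D

(A) not transitive: 0 R 2 and 2 R 1 but not 0 R 1.
(B) serial: every world has an R-successor.
(C) symmetric: every R-edge is matched by its reverse.
(D) reflexive: each world relates to itself.
(E) not euclidean: 2 R 0 and 2 R 1 but not 0 R 1.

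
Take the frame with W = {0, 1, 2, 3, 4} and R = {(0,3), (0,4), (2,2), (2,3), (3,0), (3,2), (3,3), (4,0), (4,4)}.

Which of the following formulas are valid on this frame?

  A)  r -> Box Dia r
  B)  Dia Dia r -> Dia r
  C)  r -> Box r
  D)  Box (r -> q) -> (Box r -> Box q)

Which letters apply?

R is symmetric: every R-edge is matched by its reverse.
R is not transitive: 0 R 3 and 3 R 0 but not 0 R 0.
R is not a subset of the identity: 0 R 3 with 0 ≠ 3.
(A) r -> Box Dia r is axiom B; it is valid on a frame exactly when R is symmetric. R is symmetric, so valid.
(B) Dia Dia r -> Dia r is the dual of axiom 4; it is valid on a frame exactly when R is transitive. R is not transitive, so not valid.
(C) r -> Box r (equivalent to ◇p→p) corresponds to R being a subset of the identity. Here R ⊄ identity, so not valid.
(D) Box (r -> q) -> (Box r -> Box q) is axiom K, valid on every Kripke frame — valid.

A, D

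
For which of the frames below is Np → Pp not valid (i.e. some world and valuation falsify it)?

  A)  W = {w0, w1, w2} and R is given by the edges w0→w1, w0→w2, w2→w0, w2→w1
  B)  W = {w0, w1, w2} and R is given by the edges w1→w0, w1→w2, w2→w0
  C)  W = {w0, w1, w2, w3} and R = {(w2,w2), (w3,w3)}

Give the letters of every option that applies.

A, B, C

The schema Np → Pp is axiom D; it is valid on a frame iff R is serial.
(A) R is not serial (w1 has no R-successor), so the schema fails here.
(B) R is not serial (w0 has no R-successor), so the schema fails here.
(C) R is not serial (w0 has no R-successor), so the schema fails here.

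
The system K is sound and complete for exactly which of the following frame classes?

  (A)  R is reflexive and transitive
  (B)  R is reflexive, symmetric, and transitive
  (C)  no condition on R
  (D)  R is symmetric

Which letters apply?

C

(A) this class determines S4, not K.
(B) this class determines S5, not K.
(C) K is sound and complete for exactly this class.
(D) this class determines KB, not K.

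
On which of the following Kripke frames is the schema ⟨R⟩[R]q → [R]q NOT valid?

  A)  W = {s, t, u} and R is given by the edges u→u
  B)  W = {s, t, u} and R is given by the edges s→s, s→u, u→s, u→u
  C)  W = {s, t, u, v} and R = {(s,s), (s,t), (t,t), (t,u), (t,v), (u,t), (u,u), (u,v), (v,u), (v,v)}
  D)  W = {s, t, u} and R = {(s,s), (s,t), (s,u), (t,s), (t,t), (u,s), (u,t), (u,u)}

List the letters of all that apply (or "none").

C, D

The schema ⟨R⟩[R]q → [R]q is the dual of axiom 5; it is valid on a frame iff R is euclidean.
(A) R is euclidean (any two R-successors of the same world are R-related), so the schema is valid here.
(B) R is euclidean (any two R-successors of the same world are R-related), so the schema is valid here.
(C) R is not euclidean (s R t and s R s but not t R s), so the schema fails here.
(D) R is not euclidean (s R t and s R u but not t R u), so the schema fails here.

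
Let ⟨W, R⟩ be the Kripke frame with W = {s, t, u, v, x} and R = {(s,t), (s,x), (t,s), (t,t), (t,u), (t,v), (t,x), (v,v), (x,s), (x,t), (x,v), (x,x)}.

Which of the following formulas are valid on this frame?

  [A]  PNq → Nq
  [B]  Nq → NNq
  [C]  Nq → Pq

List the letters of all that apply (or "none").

none

R is not transitive: s R t and t R s but not s R s.
R is not euclidean: t R s and t R u but not s R u.
R is not serial: u has no R-successor.
(A) the dual of axiom 5: valid iff R is euclidean. R is not euclidean — not valid.
(B) Nq → NNq is axiom 4, which corresponds to transitivity. R is not transitive — not valid.
(C) Nq → Pq is axiom D; it is valid on a frame exactly when R is serial. R is not serial, so not valid.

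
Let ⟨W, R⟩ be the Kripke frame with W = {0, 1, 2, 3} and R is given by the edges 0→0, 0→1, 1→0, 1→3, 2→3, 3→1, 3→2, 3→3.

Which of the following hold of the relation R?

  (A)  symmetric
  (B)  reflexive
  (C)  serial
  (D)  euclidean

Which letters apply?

A, C

(A) symmetric: every R-edge is matched by its reverse.
(B) not reflexive: not 1 R 1.
(C) serial: every world has an R-successor.
(D) not euclidean: 1 R 0 and 1 R 3 but not 0 R 3.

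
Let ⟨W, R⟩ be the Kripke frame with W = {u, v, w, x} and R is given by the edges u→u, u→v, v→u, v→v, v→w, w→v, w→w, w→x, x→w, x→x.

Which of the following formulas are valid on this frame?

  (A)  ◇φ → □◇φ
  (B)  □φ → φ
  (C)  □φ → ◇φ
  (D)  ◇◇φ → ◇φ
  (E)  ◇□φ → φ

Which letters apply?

R is reflexive: each world relates to itself.
R is symmetric: every R-edge is matched by its reverse.
R is not transitive: u R v and v R w but not u R w.
R is not euclidean: v R u and v R w but not u R w.
R is serial: every world has an R-successor.
(A) ◇φ → □◇φ (axiom 5) characterises the euclidean frames. R is not euclidean — not valid.
(B) □φ → φ (axiom T) characterises the reflexive frames. R is reflexive — valid.
(C) □φ → ◇φ (axiom D) characterises the serial frames. R is serial — valid.
(D) ◇◇φ → ◇φ is the dual of axiom 4; it is valid on a frame exactly when R is transitive. R is not transitive, so not valid.
(E) ◇□φ → φ is the dual of axiom B; it is valid on a frame exactly when R is symmetric. R is symmetric, so valid.

B, C, E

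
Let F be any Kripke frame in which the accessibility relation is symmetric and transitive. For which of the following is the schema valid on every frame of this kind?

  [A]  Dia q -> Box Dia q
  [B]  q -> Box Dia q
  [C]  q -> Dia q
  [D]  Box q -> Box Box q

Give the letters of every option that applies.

A, B, D

A symmetric transitive relation is euclidean (uRv and uRw give vRu by symmetry, then vRw by transitivity).
(A) axiom 5: valid iff R is euclidean. Every such R is euclidean — valid.
(B) axiom B: valid iff R is symmetric. Every such R is symmetric — valid.
(C) the dual of axiom T: valid iff R is reflexive. Such an R need not be reflexive — not valid.
(D) Box q -> Box Box q is axiom 4, which corresponds to transitivity. Every such R is transitive — valid.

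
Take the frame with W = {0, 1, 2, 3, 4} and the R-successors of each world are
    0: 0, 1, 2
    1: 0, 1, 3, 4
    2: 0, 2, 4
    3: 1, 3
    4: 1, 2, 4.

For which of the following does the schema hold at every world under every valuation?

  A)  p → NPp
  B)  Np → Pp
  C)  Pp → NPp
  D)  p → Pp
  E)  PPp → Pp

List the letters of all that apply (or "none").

R is reflexive: each world relates to itself.
R is symmetric: every R-edge is matched by its reverse.
R is not transitive: 0 R 1 and 1 R 3 but not 0 R 3.
R is not euclidean: 0 R 1 and 0 R 2 but not 1 R 2.
R is serial: every world has an R-successor.
(A) p → NPp is axiom B; it is valid on a frame exactly when R is symmetric. R is symmetric, so valid.
(B) Np → Pp (axiom D) characterises the serial frames. R is serial — valid.
(C) Pp → NPp is axiom 5; it is valid on a frame exactly when R is euclidean. R is not euclidean, so not valid.
(D) the dual of axiom T: valid iff R is reflexive. R is reflexive — valid.
(E) PPp → Pp (the dual of axiom 4) characterises the transitive frames. R is not transitive — not valid.

A, B, D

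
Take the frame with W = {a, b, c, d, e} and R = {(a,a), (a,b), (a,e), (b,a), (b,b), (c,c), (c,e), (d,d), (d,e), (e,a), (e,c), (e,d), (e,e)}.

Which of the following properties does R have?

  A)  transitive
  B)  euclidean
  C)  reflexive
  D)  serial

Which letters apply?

C, D

(A) not transitive: a R e and e R c but not a R c.
(B) not euclidean: a R b and a R e but not b R e.
(C) reflexive: each world relates to itself.
(D) serial: every world has an R-successor.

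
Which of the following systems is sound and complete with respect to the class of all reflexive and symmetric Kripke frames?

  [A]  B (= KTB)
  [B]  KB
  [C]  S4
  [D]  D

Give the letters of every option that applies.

(A) B (= KTB) is determined by exactly this class.
(B) KB is determined by the class of symmetric frames.
(C) S4 is determined by the class of reflexive and transitive frames.
(D) D is determined by the class of serial frames.

A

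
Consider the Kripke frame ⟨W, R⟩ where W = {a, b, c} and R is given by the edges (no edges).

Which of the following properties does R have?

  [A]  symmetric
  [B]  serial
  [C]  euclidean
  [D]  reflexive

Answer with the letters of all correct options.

(A) symmetric: every R-edge is matched by its reverse.
(B) not serial: a has no R-successor.
(C) euclidean: any two R-successors of the same world are R-related.
(D) not reflexive: not a R a.

A, C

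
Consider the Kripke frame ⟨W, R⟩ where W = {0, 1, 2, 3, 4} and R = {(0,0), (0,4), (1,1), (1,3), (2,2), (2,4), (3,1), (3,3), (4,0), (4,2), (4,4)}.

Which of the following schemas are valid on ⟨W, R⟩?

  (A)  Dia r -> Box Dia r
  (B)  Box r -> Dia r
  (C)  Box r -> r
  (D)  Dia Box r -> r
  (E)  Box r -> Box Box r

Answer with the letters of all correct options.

R is reflexive: each world relates to itself.
R is symmetric: every R-edge is matched by its reverse.
R is not transitive: 0 R 4 and 4 R 2 but not 0 R 2.
R is not euclidean: 4 R 0 and 4 R 2 but not 0 R 2.
R is serial: every world has an R-successor.
(A) axiom 5: valid iff R is euclidean. R is not euclidean — not valid.
(B) Box r -> Dia r is axiom D; it is valid on a frame exactly when R is serial. R is serial, so valid.
(C) Box r -> r is axiom T, which corresponds to reflexivity. R is reflexive — valid.
(D) Dia Box r -> r is the dual of axiom B, which corresponds to symmetry. R is symmetric — valid.
(E) Box r -> Box Box r is axiom 4, which corresponds to transitivity. R is not transitive — not valid.

B, C, D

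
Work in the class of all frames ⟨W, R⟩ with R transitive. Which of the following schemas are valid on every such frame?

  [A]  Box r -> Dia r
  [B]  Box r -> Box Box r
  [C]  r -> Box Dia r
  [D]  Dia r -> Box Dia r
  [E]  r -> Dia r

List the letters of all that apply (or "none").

(A) Box r -> Dia r (axiom D) characterises the serial frames. Such an R need not be serial — not valid.
(B) Box r -> Box Box r (axiom 4) characterises the transitive frames. Every such R is transitive — valid.
(C) r -> Box Dia r (axiom B) characterises the symmetric frames. Such an R need not be symmetric — not valid.
(D) Dia r -> Box Dia r (axiom 5) characterises the euclidean frames. Such an R need not be euclidean — not valid.
(E) r -> Dia r (the dual of axiom T) characterises the reflexive frames. Such an R need not be reflexive — not valid.

B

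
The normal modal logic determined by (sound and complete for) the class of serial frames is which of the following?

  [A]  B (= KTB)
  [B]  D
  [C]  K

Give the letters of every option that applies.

(A) B (= KTB) is determined by the class of reflexive and symmetric frames.
(B) D is determined by exactly this class.
(C) K is determined by the class of arbitrary frames.

B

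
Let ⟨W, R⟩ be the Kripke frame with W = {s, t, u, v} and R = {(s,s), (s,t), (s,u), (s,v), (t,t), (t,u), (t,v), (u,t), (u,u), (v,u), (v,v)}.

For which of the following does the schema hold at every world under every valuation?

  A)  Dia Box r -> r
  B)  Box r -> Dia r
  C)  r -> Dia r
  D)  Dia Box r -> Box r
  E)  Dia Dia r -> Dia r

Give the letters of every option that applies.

B, C

R is reflexive: each world relates to itself.
R is not symmetric: s R t but not t R s.
R is not transitive: u R t and t R v but not u R v.
R is not euclidean: s R t and s R s but not t R s.
R is serial: every world has an R-successor.
(A) Dia Box r -> r (the dual of axiom B) characterises the symmetric frames. R is not symmetric — not valid.
(B) Box r -> Dia r is axiom D; it is valid on a frame exactly when R is serial. R is serial, so valid.
(C) r -> Dia r is the dual of axiom T; it is valid on a frame exactly when R is reflexive. R is reflexive, so valid.
(D) Dia Box r -> Box r is the dual of axiom 5; it is valid on a frame exactly when R is euclidean. R is not euclidean, so not valid.
(E) Dia Dia r -> Dia r is the dual of axiom 4; it is valid on a frame exactly when R is transitive. R is not transitive, so not valid.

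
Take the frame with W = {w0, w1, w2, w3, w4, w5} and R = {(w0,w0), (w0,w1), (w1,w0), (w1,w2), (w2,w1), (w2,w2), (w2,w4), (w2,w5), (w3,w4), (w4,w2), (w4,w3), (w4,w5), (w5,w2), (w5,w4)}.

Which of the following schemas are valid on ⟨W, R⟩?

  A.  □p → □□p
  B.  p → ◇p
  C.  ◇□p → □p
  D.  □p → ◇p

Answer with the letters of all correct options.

R is not reflexive: not w1 R w1.
R is not transitive: w0 R w1 and w1 R w2 but not w0 R w2.
R is not euclidean: w1 R w0 and w1 R w2 but not w0 R w2.
R is serial: every world has an R-successor.
(A) □p → □□p is axiom 4; it is valid on a frame exactly when R is transitive. R is not transitive, so not valid.
(B) p → ◇p is the dual of axiom T, which corresponds to reflexivity. R is not reflexive — not valid.
(C) ◇□p → □p (the dual of axiom 5) characterises the euclidean frames. R is not euclidean — not valid.
(D) □p → ◇p is axiom D; it is valid on a frame exactly when R is serial. R is serial, so valid.

D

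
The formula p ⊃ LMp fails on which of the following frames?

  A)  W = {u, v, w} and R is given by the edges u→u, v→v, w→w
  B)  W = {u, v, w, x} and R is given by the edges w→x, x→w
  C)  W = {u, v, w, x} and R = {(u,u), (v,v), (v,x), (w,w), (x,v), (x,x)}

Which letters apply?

none

The schema p ⊃ LMp is axiom B; it is valid on a frame iff R is symmetric.
(A) R is symmetric (every R-edge is matched by its reverse), so the schema is valid here.
(B) R is symmetric (every R-edge is matched by its reverse), so the schema is valid here.
(C) R is symmetric (every R-edge is matched by its reverse), so the schema is valid here.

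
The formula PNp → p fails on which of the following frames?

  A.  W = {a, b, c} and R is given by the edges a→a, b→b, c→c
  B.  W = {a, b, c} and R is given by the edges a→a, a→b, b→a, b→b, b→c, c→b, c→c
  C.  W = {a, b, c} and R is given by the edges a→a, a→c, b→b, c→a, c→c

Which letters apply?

The schema PNp → p is the dual of axiom B; it is valid on a frame iff R is symmetric.
(A) R is symmetric (every R-edge is matched by its reverse), so the schema is valid here.
(B) R is symmetric (every R-edge is matched by its reverse), so the schema is valid here.
(C) R is symmetric (every R-edge is matched by its reverse), so the schema is valid here.

none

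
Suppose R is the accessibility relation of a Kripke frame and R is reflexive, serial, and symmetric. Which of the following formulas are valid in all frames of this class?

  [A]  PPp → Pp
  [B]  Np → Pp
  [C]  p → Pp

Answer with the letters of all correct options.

B, C

(A) PPp → Pp is the dual of axiom 4; it is valid on a frame exactly when R is transitive. Such an R need not be transitive, so not valid.
(B) Np → Pp is axiom D; it is valid on a frame exactly when R is serial. Every such R is serial, so valid.
(C) p → Pp is the dual of axiom T, which corresponds to reflexivity. Every such R is reflexive — valid.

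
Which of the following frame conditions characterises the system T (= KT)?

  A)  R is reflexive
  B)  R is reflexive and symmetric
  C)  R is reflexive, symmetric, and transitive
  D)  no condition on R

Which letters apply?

(A) T (= KT) is sound and complete for exactly this class.
(B) this class determines B (= KTB), not T (= KT).
(C) this class determines S5, not T (= KT).
(D) this class determines K, not T (= KT).

A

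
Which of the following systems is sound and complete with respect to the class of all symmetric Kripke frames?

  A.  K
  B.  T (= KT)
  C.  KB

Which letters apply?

C

(A) K is determined by the class of arbitrary frames.
(B) T (= KT) is determined by the class of reflexive frames.
(C) KB is determined by exactly this class.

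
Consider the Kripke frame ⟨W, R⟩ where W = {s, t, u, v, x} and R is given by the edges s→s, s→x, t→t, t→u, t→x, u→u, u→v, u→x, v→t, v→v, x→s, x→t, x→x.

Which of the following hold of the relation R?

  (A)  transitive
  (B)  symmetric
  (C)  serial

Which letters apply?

C

(A) not transitive: s R x and x R t but not s R t.
(B) not symmetric: t R u but not u R t.
(C) serial: every world has an R-successor.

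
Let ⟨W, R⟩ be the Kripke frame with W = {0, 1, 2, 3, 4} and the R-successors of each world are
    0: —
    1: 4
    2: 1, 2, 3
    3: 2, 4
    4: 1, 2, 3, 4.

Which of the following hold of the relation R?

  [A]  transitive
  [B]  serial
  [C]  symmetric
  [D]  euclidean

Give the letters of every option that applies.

(A) not transitive: 1 R 4 and 4 R 1 but not 1 R 1.
(B) not serial: 0 has no R-successor.
(C) not symmetric: 2 R 1 but not 1 R 2.
(D) not euclidean: 2 R 1 and 2 R 2 but not 1 R 2.

none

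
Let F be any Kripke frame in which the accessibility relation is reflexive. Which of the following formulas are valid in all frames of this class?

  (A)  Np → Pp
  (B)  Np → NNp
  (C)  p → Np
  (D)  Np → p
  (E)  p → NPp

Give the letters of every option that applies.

A reflexive relation is serial.
(A) Np → Pp is axiom D, which corresponds to seriality. Every such R is serial — valid.
(B) Np → NNp (axiom 4) characterises the transitive frames. Such an R need not be transitive — not valid.
(C) p → Np is equivalent to ◇p→p; it holds exactly when R ⊆ identity. Such an R need not be a subset of the identity — not valid.
(D) Np → p is axiom T, which corresponds to reflexivity. Every such R is reflexive — valid.
(E) p → NPp (axiom B) characterises the symmetric frames. Such an R need not be symmetric — not valid.

A, D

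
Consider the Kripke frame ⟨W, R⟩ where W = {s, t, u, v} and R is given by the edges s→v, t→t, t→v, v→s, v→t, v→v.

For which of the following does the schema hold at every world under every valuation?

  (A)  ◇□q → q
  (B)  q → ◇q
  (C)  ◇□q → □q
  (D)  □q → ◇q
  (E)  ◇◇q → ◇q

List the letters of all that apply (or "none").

A

R is not reflexive: not s R s.
R is symmetric: every R-edge is matched by its reverse.
R is not transitive: s R v and v R s but not s R s.
R is not euclidean: v R s and v R t but not s R t.
R is not serial: u has no R-successor.
(A) ◇□q → q is the dual of axiom B, which corresponds to symmetry. R is symmetric — valid.
(B) q → ◇q (the dual of axiom T) characterises the reflexive frames. R is not reflexive — not valid.
(C) ◇□q → □q (the dual of axiom 5) characterises the euclidean frames. R is not euclidean — not valid.
(D) □q → ◇q is axiom D; it is valid on a frame exactly when R is serial. R is not serial, so not valid.
(E) the dual of axiom 4: valid iff R is transitive. R is not transitive — not valid.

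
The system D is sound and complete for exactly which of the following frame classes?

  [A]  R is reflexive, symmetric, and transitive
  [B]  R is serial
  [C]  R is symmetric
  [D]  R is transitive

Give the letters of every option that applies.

B

(A) this class determines S5, not D.
(B) D is sound and complete for exactly this class.
(C) this class determines KB, not D.
(D) this class determines K4, not D.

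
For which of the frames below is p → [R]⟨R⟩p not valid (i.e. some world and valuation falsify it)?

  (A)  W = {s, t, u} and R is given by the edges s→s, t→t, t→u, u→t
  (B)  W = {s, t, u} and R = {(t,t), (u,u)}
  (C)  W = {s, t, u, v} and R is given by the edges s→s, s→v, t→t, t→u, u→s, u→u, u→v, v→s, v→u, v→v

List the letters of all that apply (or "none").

The schema p → [R]⟨R⟩p is axiom B; it is valid on a frame iff R is symmetric.
(A) R is symmetric (every R-edge is matched by its reverse), so the schema is valid here.
(B) R is symmetric (every R-edge is matched by its reverse), so the schema is valid here.
(C) R is not symmetric (t R u but not u R t), so the schema fails here.

C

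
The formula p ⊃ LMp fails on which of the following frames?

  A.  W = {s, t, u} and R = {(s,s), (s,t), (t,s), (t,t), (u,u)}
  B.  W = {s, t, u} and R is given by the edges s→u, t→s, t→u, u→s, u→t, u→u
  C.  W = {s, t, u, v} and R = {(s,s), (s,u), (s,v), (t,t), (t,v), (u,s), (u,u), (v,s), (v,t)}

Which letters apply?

The schema p ⊃ LMp is axiom B; it is valid on a frame iff R is symmetric.
(A) R is symmetric (every R-edge is matched by its reverse), so the schema is valid here.
(B) R is not symmetric (t R s but not s R t), so the schema fails here.
(C) R is symmetric (every R-edge is matched by its reverse), so the schema is valid here.

B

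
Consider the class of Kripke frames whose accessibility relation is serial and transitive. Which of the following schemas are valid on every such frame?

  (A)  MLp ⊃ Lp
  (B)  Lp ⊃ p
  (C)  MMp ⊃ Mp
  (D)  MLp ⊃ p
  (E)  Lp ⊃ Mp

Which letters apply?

C, E

(A) MLp ⊃ Lp (the dual of axiom 5) characterises the euclidean frames. Such an R need not be euclidean — not valid.
(B) Lp ⊃ p (axiom T) characterises the reflexive frames. Such an R need not be reflexive — not valid.
(C) MMp ⊃ Mp is the dual of axiom 4; it is valid on a frame exactly when R is transitive. Every such R is transitive, so valid.
(D) MLp ⊃ p (the dual of axiom B) characterises the symmetric frames. Such an R need not be symmetric — not valid.
(E) Lp ⊃ Mp is axiom D; it is valid on a frame exactly when R is serial. Every such R is serial, so valid.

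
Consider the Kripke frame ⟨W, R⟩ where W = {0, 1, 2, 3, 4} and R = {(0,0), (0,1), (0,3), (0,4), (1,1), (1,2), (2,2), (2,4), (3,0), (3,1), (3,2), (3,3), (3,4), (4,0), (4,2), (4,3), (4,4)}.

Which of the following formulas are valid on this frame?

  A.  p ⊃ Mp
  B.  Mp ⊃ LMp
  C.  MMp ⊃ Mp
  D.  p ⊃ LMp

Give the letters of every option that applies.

A

R is reflexive: each world relates to itself.
R is not symmetric: 0 R 1 but not 1 R 0.
R is not transitive: 0 R 1 and 1 R 2 but not 0 R 2.
R is not euclidean: 0 R 1 and 0 R 0 but not 1 R 0.
(A) p ⊃ Mp is the dual of axiom T, which corresponds to reflexivity. R is reflexive — valid.
(B) Mp ⊃ LMp is axiom 5, which corresponds to the euclidean property. R is not euclidean — not valid.
(C) MMp ⊃ Mp (the dual of axiom 4) characterises the transitive frames. R is not transitive — not valid.
(D) axiom B: valid iff R is symmetric. R is not symmetric — not valid.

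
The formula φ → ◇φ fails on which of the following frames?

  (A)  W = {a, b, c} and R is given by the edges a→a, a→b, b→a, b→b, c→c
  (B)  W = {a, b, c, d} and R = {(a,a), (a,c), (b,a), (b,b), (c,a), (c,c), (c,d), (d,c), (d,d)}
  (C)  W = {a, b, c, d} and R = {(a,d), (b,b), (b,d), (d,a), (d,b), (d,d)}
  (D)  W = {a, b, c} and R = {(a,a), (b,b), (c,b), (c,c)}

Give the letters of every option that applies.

C

The schema φ → ◇φ is the dual of axiom T; it is valid on a frame iff R is reflexive.
(A) R is reflexive (each world relates to itself), so the schema is valid here.
(B) R is reflexive (each world relates to itself), so the schema is valid here.
(C) R is not reflexive (not a R a), so the schema fails here.
(D) R is reflexive (each world relates to itself), so the schema is valid here.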